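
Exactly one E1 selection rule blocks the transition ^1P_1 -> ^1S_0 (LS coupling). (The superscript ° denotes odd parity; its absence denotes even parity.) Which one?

Parity must change: even → even — violated.
ΔS = 0: S: 0 → 0 — satisfied.
ΔL = 0, ±1 (not L=0↔0): L: 1 → 0, ΔL = -1 — satisfied.
ΔJ = 0, ±1 (not J=0↔0): J: 1 → 0, ΔJ = -1 — satisfied.

parity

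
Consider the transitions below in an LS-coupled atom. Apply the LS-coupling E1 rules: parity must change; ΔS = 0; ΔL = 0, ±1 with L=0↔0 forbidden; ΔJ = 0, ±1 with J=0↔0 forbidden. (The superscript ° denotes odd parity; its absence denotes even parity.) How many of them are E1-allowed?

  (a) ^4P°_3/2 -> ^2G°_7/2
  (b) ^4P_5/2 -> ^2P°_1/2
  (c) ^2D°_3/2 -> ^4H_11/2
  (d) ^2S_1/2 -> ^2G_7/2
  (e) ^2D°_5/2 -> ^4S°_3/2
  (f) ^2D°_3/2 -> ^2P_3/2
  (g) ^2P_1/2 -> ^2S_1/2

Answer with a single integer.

1

(a) forbidden (parity, ΔS, ΔL, ΔJ fail)
(b) forbidden (ΔS, ΔJ fail)
(c) forbidden (ΔS, ΔL, ΔJ fail)
(d) forbidden (parity, ΔL, ΔJ fail)
(e) forbidden (parity, ΔS, ΔL fail)
(f) allowed
(g) forbidden (parity fails)
Total allowed: 1 of 7.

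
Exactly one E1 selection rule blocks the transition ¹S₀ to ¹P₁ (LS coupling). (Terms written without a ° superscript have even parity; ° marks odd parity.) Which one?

parity

Initial level: S=0, L=0, J=0, parity even. Final level: S=0, L=1, J=1, parity even.
ΔS = 0: S: 0 → 0 — ok.
ΔL = 0, ±1 (not L=0↔0): L: 0 → 1, ΔL = +1 — ok.
Parity must change: even → even — fails.
ΔJ = 0, ±1 (not J=0↔0): J: 0 → 1, ΔJ = +1 — ok.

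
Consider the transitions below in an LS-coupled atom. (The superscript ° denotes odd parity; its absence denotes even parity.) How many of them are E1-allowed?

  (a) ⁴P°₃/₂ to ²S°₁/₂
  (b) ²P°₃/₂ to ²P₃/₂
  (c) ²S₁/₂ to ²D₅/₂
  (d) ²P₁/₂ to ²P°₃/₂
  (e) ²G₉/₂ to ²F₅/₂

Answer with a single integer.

(a) forbidden (parity, ΔS fail)
(b) allowed
(c) forbidden (parity, ΔL, ΔJ fail)
(d) allowed
(e) forbidden (parity, ΔJ fail)
Total allowed: 2 of 5.

2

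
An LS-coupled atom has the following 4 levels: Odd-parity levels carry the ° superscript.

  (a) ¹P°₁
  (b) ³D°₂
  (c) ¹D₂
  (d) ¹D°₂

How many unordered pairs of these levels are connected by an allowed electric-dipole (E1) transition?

2

(a)–(b): forbidden (parity, ΔS).
(a)–(c): allowed.
(a)–(d): forbidden (parity).
(b)–(c): forbidden (ΔS).
(b)–(d): forbidden (parity, ΔS).
(c)–(d): allowed.
Allowed pairs: 2 of 6.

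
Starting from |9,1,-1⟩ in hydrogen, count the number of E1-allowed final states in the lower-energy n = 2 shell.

1

E1 requires Δl = ±1, so l_f ∈ {0, 2}; with 0 ≤ l_f ≤ n_f−1 = 1, the allowed l_f values are {0}.
For l_f = 0: m_f ∈ {m_i−1, m_i, m_i+1} ∩ [−0, 0] = {0} → 1 state.
Total: 1.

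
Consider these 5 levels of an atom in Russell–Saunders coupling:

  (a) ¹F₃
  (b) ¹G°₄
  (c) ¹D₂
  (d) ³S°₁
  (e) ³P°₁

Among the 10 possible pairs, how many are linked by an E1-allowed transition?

1

(a)–(b): allowed.
(a)–(c): forbidden (parity).
(a)–(d): forbidden (ΔS, ΔL, ΔJ).
(a)–(e): forbidden (ΔS, ΔL, ΔJ).
(b)–(c): forbidden (ΔL, ΔJ).
(b)–(d): forbidden (parity, ΔS, ΔL, ΔJ).
(b)–(e): forbidden (parity, ΔS, ΔL, ΔJ).
(c)–(d): forbidden (ΔS, ΔL).
(c)–(e): forbidden (ΔS).
(d)–(e): forbidden (parity).
Allowed pairs: 1 of 10.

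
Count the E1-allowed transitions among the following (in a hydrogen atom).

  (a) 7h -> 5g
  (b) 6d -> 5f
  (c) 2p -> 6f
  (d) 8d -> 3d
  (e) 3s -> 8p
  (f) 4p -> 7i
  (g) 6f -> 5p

(a) allowed
(b) allowed
(c) forbidden — Δl = +2 (E1 requires Δl = ±1)
(d) forbidden — Δl = +0 (E1 requires Δl = ±1)
(e) allowed
(f) forbidden — Δl = +5 (E1 requires Δl = ±1)
(g) forbidden — Δl = -2 (E1 requires Δl = ±1)
Total allowed: 3 of 7.

3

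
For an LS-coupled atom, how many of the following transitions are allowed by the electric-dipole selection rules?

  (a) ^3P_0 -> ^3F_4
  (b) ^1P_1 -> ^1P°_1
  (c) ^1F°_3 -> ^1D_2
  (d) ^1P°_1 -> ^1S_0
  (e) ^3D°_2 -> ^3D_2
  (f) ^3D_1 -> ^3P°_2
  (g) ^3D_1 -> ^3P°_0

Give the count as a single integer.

(a) forbidden (parity, ΔL, ΔJ fail)
(b) allowed
(c) allowed
(d) allowed
(e) allowed
(f) allowed
(g) allowed
Total allowed: 6 of 7.

6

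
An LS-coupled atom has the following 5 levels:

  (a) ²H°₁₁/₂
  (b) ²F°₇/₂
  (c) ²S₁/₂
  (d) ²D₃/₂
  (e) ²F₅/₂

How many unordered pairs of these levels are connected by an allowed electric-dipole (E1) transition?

1

(a)–(b): forbidden (parity, ΔL, ΔJ).
(a)–(c): forbidden (ΔL, ΔJ).
(a)–(d): forbidden (ΔL, ΔJ).
(a)–(e): forbidden (ΔL, ΔJ).
(b)–(c): forbidden (ΔL, ΔJ).
(b)–(d): forbidden (ΔJ).
(b)–(e): allowed.
(c)–(d): forbidden (parity, ΔL).
(c)–(e): forbidden (parity, ΔL, ΔJ).
(d)–(e): forbidden (parity).
Allowed pairs: 1 of 10.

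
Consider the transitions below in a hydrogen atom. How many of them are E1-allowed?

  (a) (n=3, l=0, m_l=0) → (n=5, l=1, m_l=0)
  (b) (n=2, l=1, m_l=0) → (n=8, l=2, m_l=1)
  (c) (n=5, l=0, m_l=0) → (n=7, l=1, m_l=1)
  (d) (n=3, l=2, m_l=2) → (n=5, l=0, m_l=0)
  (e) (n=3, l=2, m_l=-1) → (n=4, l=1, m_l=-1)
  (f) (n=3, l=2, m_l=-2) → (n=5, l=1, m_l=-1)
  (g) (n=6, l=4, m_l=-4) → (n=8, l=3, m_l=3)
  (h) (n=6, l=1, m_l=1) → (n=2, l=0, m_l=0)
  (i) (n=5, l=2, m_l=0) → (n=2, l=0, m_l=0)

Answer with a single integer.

6

(a) allowed
(b) allowed
(c) allowed
(d) forbidden — Δl = -2 (E1 requires Δl = ±1); Δm_l = -2 (E1 requires Δm_l = 0, ±1)
(e) allowed
(f) allowed
(g) forbidden — Δm_l = +7 (E1 requires Δm_l = 0, ±1)
(h) allowed
(i) forbidden — Δl = -2 (E1 requires Δl = ±1)
Total allowed: 6 of 9.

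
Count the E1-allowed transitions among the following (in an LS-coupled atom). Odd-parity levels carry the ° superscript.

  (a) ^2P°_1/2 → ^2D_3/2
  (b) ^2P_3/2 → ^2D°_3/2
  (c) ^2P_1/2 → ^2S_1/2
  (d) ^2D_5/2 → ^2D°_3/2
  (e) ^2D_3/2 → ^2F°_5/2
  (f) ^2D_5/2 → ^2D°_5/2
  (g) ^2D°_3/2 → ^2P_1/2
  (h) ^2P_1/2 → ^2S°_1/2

7

(a) allowed
(b) allowed
(c) forbidden (parity fails)
(d) allowed
(e) allowed
(f) allowed
(g) allowed
(h) allowed
Total allowed: 7 of 8.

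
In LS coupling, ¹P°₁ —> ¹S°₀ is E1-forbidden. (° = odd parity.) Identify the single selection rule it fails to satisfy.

Reading off the term symbols: S 0→0, L 1→0, J 1→0, parity odd→odd.
ΔS = 0: S: 0 → 0 — passes.
ΔJ = 0, ±1 (not J=0↔0): J: 1 → 0, ΔJ = -1 — passes.
ΔL = 0, ±1 (not L=0↔0): L: 1 → 0, ΔL = -1 — passes.
Parity must change: odd → odd — fails.

parity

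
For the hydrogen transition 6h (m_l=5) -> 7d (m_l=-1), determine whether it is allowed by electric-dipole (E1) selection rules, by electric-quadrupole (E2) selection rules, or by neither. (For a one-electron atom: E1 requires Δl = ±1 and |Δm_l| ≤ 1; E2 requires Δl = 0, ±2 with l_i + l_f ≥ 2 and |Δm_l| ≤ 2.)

Δl = 2 − 5 = -3; l_i + l_f = 7.
Δm_l = -6.
E1 (Δl = ±1, |Δm_l| ≤ 1): not satisfied.
E2 (Δl = 0,±2, l_i+l_f ≥ 2, |Δm_l| ≤ 2): not satisfied.

neither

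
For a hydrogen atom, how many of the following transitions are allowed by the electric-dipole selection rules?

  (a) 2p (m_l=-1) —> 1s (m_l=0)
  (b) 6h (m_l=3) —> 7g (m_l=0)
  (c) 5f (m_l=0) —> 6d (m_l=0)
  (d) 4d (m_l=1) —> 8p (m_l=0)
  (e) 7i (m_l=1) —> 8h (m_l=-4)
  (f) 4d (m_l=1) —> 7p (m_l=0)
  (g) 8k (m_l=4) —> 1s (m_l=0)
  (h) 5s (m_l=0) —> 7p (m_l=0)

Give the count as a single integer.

(a) allowed
(b) forbidden — Δm_l = -3 (E1 requires Δm_l = 0, ±1)
(c) allowed
(d) allowed
(e) forbidden — Δm_l = -5 (E1 requires Δm_l = 0, ±1)
(f) allowed
(g) forbidden — Δl = -7 (E1 requires Δl = ±1); Δm_l = -4 (E1 requires Δm_l = 0, ±1)
(h) allowed
Total allowed: 5 of 8.

5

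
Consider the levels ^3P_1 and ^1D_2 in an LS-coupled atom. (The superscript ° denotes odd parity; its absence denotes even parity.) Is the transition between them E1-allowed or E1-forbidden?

forbidden

ΔS = 0: S: 1 → 0 — fails.
ΔL = 0, ±1 (not L=0↔0): L: 1 → 2, ΔL = +1 — passes.
Parity must change: even → even — fails.
ΔJ = 0, ±1 (not J=0↔0): J: 1 → 2, ΔJ = +1 — passes.
Rule(s) violated: parity, ΔS.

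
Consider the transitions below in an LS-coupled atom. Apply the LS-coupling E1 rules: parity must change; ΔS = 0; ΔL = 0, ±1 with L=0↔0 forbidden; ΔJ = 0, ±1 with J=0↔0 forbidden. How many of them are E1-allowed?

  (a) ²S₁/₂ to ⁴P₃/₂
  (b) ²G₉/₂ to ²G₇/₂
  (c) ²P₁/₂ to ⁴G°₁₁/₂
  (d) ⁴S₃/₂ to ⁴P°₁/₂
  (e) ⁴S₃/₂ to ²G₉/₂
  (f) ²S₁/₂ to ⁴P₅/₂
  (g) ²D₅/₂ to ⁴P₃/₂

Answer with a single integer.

1

(a) forbidden (parity, ΔS fail)
(b) forbidden (parity fails)
(c) forbidden (ΔS, ΔL, ΔJ fail)
(d) allowed
(e) forbidden (parity, ΔS, ΔL, ΔJ fail)
(f) forbidden (parity, ΔS, ΔJ fail)
(g) forbidden (parity, ΔS fail)
Total allowed: 1 of 7.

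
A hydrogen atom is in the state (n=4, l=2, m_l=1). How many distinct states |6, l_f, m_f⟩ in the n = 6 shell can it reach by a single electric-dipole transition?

5

E1 requires Δl = ±1, so l_f ∈ {1, 3}; with 0 ≤ l_f ≤ n_f−1 = 5, the allowed l_f values are {1, 3}.
For l_f = 1: m_f ∈ {m_i−1, m_i, m_i+1} ∩ [−1, 1] = {0, 1} → 2 states.
For l_f = 3: m_f ∈ {m_i−1, m_i, m_i+1} ∩ [−3, 3] = {0, 1, 2} → 3 states.
Total: 5.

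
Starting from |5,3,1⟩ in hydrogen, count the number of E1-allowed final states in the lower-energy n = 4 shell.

E1 requires Δl = ±1, so l_f ∈ {2, 4}; with 0 ≤ l_f ≤ n_f−1 = 3, the allowed l_f values are {2}.
For l_f = 2: m_f ∈ {m_i−1, m_i, m_i+1} ∩ [−2, 2] = {0, 1, 2} → 3 states.
Total: 3.

3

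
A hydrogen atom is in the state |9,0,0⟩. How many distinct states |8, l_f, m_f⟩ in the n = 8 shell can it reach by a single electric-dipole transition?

E1 requires Δl = ±1, so l_f ∈ {-1, 1}; with 0 ≤ l_f ≤ n_f−1 = 7, the allowed l_f values are {1}.
For l_f = 1: m_f ∈ {m_i−1, m_i, m_i+1} ∩ [−1, 1] = {-1, 0, 1} → 3 states.
Total: 3.

3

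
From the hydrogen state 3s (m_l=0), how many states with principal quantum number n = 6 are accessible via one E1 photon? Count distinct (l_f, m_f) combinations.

3

E1 requires Δl = ±1, so l_f ∈ {-1, 1}; with 0 ≤ l_f ≤ n_f−1 = 5, the allowed l_f values are {1}.
For l_f = 1: m_f ∈ {m_i−1, m_i, m_i+1} ∩ [−1, 1] = {-1, 0, 1} → 3 states.
Total: 3.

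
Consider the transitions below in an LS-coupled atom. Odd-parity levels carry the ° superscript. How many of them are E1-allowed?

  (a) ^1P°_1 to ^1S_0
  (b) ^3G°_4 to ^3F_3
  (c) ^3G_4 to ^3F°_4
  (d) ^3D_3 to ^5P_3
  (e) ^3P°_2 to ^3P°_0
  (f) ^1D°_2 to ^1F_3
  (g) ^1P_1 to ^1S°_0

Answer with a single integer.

(a) allowed
(b) allowed
(c) allowed
(d) forbidden (parity, ΔS fail)
(e) forbidden (parity, ΔJ fail)
(f) allowed
(g) allowed
Total allowed: 5 of 7.

5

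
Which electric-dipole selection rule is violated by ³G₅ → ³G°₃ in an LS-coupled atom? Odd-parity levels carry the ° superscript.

the ΔJ = 0, ±1 rule

Reading off the term symbols: S 1→1, L 4→4, J 5→3, parity even→odd.
ΔJ = 0, ±1 (not J=0↔0): J: 5 → 3, ΔJ = -2 — fails.
ΔS = 0: S: 1 → 1 — passes.
ΔL = 0, ±1 (not L=0↔0): L: 4 → 4, ΔL = +0 — passes.
Parity must change: even → odd — passes.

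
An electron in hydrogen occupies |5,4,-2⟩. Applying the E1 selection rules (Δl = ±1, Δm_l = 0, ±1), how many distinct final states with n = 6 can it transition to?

6

E1 requires Δl = ±1, so l_f ∈ {3, 5}; with 0 ≤ l_f ≤ n_f−1 = 5, the allowed l_f values are {3, 5}.
For l_f = 3: m_f ∈ {m_i−1, m_i, m_i+1} ∩ [−3, 3] = {-3, -2, -1} → 3 states.
For l_f = 5: m_f ∈ {m_i−1, m_i, m_i+1} ∩ [−5, 5] = {-3, -2, -1} → 3 states.
Total: 6.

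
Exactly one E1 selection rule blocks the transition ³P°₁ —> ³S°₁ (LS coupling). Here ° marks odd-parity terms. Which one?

ΔJ = 0, ±1 (not J=0↔0): J: 1 → 1, ΔJ = +0 — ✓.
ΔS = 0: S: 1 → 1 — ✓.
ΔL = 0, ±1 (not L=0↔0): L: 1 → 0, ΔL = -1 — ✓.
Parity must change: odd → odd — ✗.

parity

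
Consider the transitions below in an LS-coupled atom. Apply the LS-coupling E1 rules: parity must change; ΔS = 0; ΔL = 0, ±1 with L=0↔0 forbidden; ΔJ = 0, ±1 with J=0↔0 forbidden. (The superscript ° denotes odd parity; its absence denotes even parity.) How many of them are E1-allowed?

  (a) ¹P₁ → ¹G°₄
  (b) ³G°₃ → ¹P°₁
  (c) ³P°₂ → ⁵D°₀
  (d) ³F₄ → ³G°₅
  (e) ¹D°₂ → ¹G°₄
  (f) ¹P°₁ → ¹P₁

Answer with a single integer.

2

(a) forbidden (ΔL, ΔJ fail)
(b) forbidden (parity, ΔS, ΔL, ΔJ fail)
(c) forbidden (parity, ΔS, ΔJ fail)
(d) allowed
(e) forbidden (parity, ΔL, ΔJ fail)
(f) allowed
Total allowed: 2 of 6.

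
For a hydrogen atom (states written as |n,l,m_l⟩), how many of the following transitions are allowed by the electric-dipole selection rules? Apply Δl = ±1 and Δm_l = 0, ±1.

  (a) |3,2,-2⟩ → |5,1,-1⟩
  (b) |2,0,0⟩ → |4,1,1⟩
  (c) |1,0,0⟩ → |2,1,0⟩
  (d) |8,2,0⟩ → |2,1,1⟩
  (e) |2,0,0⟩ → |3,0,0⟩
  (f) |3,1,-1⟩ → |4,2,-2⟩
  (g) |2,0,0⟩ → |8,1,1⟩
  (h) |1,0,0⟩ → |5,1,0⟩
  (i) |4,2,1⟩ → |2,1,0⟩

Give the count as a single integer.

8

(a) allowed
(b) allowed
(c) allowed
(d) allowed
(e) forbidden — Δl = +0 (E1 requires Δl = ±1)
(f) allowed
(g) allowed
(h) allowed
(i) allowed
Total allowed: 8 of 9.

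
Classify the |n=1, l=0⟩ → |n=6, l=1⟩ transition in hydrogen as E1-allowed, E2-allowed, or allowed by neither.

E1

Δl = 1 − 0 = +1; l_i + l_f = 1.
E1 (Δl = ±1): satisfied.
E2 (Δl = 0,±2, l_i+l_f ≥ 2): not satisfied.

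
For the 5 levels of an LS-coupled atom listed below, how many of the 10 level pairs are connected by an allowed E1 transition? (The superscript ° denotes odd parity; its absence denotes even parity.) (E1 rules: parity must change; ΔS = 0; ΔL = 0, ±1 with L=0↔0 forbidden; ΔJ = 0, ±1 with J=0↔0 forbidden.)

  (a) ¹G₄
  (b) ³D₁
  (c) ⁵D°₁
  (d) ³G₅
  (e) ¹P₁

0

(a)–(b): forbidden (parity, ΔS, ΔL, ΔJ).
(a)–(c): forbidden (ΔS, ΔL, ΔJ).
(a)–(d): forbidden (parity, ΔS).
(a)–(e): forbidden (parity, ΔL, ΔJ).
(b)–(c): forbidden (ΔS).
(b)–(d): forbidden (parity, ΔL, ΔJ).
(b)–(e): forbidden (parity, ΔS).
(c)–(d): forbidden (ΔS, ΔL, ΔJ).
(c)–(e): forbidden (ΔS).
(d)–(e): forbidden (parity, ΔS, ΔL, ΔJ).
Allowed pairs: 0 of 10.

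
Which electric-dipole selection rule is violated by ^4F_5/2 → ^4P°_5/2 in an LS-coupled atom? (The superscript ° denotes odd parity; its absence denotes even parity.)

Reading off the term symbols: S 3/2→3/2, L 3→1, J 5/2→5/2, parity even→odd.
ΔL = 0, ±1 (not L=0↔0): L: 3 → 1, ΔL = -2 — ✗.
ΔS = 0: S: 3/2 → 3/2 — ✓.
Parity must change: even → odd — ✓.
ΔJ = 0, ±1 (not J=0↔0): J: 5/2 → 5/2, ΔJ = +0 — ✓.

the ΔL = 0, ±1 rule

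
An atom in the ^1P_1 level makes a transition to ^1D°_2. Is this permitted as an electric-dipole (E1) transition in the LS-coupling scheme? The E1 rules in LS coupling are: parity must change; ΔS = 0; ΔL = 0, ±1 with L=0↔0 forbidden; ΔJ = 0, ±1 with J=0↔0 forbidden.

allowed

Parity must change: even → odd — ✓.
ΔS = 0: S: 0 → 0 — ✓.
ΔL = 0, ±1 (not L=0↔0): L: 1 → 2, ΔL = +1 — ✓.
ΔJ = 0, ±1 (not J=0↔0): J: 1 → 2, ΔJ = +1 — ✓.
All four E1 rules are satisfied.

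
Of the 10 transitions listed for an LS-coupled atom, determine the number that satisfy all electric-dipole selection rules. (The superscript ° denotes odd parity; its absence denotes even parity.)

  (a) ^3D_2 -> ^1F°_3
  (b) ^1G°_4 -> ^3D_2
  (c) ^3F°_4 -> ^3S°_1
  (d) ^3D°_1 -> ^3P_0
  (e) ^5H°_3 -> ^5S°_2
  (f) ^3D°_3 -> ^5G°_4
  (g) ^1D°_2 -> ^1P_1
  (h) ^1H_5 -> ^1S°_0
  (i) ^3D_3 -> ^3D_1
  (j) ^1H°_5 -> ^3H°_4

(a) forbidden (ΔS fails)
(b) forbidden (ΔS, ΔL, ΔJ fail)
(c) forbidden (parity, ΔL, ΔJ fail)
(d) allowed
(e) forbidden (parity, ΔL fail)
(f) forbidden (parity, ΔS, ΔL fail)
(g) allowed
(h) forbidden (ΔL, ΔJ fail)
(i) forbidden (parity, ΔJ fail)
(j) forbidden (parity, ΔS fail)
Total allowed: 2 of 10.

2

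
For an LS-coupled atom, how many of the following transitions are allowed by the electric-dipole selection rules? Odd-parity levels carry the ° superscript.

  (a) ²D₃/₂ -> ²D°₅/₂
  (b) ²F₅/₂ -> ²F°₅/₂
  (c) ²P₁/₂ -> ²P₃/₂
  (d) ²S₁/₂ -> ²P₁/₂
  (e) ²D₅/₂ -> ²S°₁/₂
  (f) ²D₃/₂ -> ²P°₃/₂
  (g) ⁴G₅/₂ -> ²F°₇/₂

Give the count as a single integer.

3

(a) allowed
(b) allowed
(c) forbidden (parity fails)
(d) forbidden (parity fails)
(e) forbidden (ΔL, ΔJ fail)
(f) allowed
(g) forbidden (ΔS fails)
Total allowed: 3 of 7.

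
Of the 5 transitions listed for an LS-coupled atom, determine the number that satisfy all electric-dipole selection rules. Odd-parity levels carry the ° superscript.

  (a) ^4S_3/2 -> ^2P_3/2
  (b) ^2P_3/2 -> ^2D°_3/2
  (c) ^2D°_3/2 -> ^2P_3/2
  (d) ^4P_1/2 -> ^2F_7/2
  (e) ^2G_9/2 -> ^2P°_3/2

(a) forbidden (parity, ΔS fail)
(b) allowed
(c) allowed
(d) forbidden (parity, ΔS, ΔL, ΔJ fail)
(e) forbidden (ΔL, ΔJ fail)
Total allowed: 2 of 5.

2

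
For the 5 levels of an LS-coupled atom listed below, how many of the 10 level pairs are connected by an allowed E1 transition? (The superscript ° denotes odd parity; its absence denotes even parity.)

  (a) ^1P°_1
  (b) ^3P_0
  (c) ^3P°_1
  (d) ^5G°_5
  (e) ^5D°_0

1

(a)–(b): forbidden (ΔS).
(a)–(c): forbidden (parity, ΔS).
(a)–(d): forbidden (parity, ΔS, ΔL, ΔJ).
(a)–(e): forbidden (parity, ΔS).
(b)–(c): allowed.
(b)–(d): forbidden (ΔS, ΔL, ΔJ).
(b)–(e): forbidden (ΔS, ΔJ).
(c)–(d): forbidden (parity, ΔS, ΔL, ΔJ).
(c)–(e): forbidden (parity, ΔS).
(d)–(e): forbidden (parity, ΔL, ΔJ).
Allowed pairs: 1 of 10.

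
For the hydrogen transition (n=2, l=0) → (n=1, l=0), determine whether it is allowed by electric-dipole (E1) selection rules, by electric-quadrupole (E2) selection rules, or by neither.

neither

Δl = 0 − 0 = +0; l_i + l_f = 0.
E1 (Δl = ±1): not satisfied.
E2 (Δl = 0,±2, l_i+l_f ≥ 2): not satisfied.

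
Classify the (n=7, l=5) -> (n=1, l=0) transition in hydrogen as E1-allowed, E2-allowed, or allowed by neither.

Δl = 0 − 5 = -5; l_i + l_f = 5.
E1 (Δl = ±1): not satisfied.
E2 (Δl = 0,±2, l_i+l_f ≥ 2): not satisfied.

neither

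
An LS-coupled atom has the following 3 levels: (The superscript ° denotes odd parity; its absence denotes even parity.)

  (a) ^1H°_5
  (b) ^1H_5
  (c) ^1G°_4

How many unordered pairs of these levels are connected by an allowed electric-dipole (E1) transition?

2

(a)–(b): allowed.
(a)–(c): forbidden (parity).
(b)–(c): allowed.
Allowed pairs: 2 of 3.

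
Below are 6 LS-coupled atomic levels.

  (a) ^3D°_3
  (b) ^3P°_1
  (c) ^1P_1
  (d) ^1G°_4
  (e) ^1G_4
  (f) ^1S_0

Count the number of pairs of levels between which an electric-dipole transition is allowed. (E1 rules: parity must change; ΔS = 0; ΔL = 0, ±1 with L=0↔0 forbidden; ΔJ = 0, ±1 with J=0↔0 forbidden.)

(a)–(b): forbidden (parity, ΔJ).
(a)–(c): forbidden (ΔS, ΔJ).
(a)–(d): forbidden (parity, ΔS, ΔL).
(a)–(e): forbidden (ΔS, ΔL).
(a)–(f): forbidden (ΔS, ΔL, ΔJ).
(b)–(c): forbidden (ΔS).
(b)–(d): forbidden (parity, ΔS, ΔL, ΔJ).
(b)–(e): forbidden (ΔS, ΔL, ΔJ).
(b)–(f): forbidden (ΔS).
(c)–(d): forbidden (ΔL, ΔJ).
(c)–(e): forbidden (parity, ΔL, ΔJ).
(c)–(f): forbidden (parity).
(d)–(e): allowed.
(d)–(f): forbidden (ΔL, ΔJ).
(e)–(f): forbidden (parity, ΔL, ΔJ).
Allowed pairs: 1 of 15.

1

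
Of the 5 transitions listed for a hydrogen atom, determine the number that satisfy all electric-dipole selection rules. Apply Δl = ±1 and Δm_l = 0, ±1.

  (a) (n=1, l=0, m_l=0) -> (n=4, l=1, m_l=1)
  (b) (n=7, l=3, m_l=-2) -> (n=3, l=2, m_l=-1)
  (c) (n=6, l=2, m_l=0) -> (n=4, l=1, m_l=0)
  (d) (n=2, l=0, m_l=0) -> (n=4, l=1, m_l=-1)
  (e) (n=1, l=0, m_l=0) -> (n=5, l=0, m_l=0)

(a) allowed
(b) allowed
(c) allowed
(d) allowed
(e) forbidden — Δl = +0 (E1 requires Δl = ±1)
Total allowed: 4 of 5.

4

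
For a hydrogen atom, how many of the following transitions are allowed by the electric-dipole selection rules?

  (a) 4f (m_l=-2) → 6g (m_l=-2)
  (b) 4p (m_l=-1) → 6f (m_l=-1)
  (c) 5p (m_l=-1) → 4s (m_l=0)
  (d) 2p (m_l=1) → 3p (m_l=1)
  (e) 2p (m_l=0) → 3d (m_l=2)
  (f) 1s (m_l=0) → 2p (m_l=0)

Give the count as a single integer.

3

(a) allowed
(b) forbidden — Δl = +2 (E1 requires Δl = ±1)
(c) allowed
(d) forbidden — Δl = +0 (E1 requires Δl = ±1)
(e) forbidden — Δm_l = +2 (E1 requires Δm_l = 0, ±1)
(f) allowed
Total allowed: 3 of 6.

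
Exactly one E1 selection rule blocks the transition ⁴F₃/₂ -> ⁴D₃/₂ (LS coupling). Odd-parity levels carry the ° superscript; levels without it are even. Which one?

parity

Reading off the term symbols: S 3/2→3/2, L 3→2, J 3/2→3/2, parity even→even.
Parity must change: even → even — ✗.
ΔS = 0: S: 3/2 → 3/2 — ✓.
ΔL = 0, ±1 (not L=0↔0): L: 3 → 2, ΔL = -1 — ✓.
ΔJ = 0, ±1 (not J=0↔0): J: 3/2 → 3/2, ΔJ = +0 — ✓.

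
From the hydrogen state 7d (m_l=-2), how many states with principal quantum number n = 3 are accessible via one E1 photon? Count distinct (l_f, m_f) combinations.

E1 requires Δl = ±1, so l_f ∈ {1, 3}; with 0 ≤ l_f ≤ n_f−1 = 2, the allowed l_f values are {1}.
For l_f = 1: m_f ∈ {m_i−1, m_i, m_i+1} ∩ [−1, 1] = {-1} → 1 state.
Total: 1.

1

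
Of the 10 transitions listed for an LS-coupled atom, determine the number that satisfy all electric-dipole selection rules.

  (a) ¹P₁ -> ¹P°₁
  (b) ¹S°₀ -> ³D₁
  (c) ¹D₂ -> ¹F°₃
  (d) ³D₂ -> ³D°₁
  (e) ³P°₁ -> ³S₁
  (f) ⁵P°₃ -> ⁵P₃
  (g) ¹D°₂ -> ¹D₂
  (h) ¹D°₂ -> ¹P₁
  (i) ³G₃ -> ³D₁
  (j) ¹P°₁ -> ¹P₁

(a) allowed
(b) forbidden (ΔS, ΔL fail)
(c) allowed
(d) allowed
(e) allowed
(f) allowed
(g) allowed
(h) allowed
(i) forbidden (parity, ΔL, ΔJ fail)
(j) allowed
Total allowed: 8 of 10.

8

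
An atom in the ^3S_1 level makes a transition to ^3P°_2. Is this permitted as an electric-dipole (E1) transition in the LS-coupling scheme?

Reading off the term symbols: S 1→1, L 0→1, J 1→2, parity even→odd.
Parity must change: even → odd — ✓.
ΔS = 0: S: 1 → 1 — ✓.
ΔL = 0, ±1 (not L=0↔0): L: 0 → 1, ΔL = +1 — ✓.
ΔJ = 0, ±1 (not J=0↔0): J: 1 → 2, ΔJ = +1 — ✓.
All four E1 rules are satisfied.

allowed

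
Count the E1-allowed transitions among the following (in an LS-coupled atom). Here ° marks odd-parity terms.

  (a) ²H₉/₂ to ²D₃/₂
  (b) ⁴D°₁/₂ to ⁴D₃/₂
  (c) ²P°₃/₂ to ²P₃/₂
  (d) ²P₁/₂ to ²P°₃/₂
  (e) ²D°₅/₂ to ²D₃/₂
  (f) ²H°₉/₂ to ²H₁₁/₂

5

(a) forbidden (parity, ΔL, ΔJ fail)
(b) allowed
(c) allowed
(d) allowed
(e) allowed
(f) allowed
Total allowed: 5 of 6.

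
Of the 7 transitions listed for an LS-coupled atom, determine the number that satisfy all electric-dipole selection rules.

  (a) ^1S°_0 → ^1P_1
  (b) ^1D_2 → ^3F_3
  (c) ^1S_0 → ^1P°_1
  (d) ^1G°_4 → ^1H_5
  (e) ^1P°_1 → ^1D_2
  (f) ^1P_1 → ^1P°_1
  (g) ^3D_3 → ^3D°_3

(a) allowed
(b) forbidden (parity, ΔS fail)
(c) allowed
(d) allowed
(e) allowed
(f) allowed
(g) allowed
Total allowed: 6 of 7.

6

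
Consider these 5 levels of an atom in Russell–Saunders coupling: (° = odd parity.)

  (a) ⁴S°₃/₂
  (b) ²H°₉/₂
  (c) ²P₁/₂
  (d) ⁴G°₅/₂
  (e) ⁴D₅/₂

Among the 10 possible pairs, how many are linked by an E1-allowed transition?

0

(a)–(b): forbidden (parity, ΔS, ΔL, ΔJ).
(a)–(c): forbidden (ΔS).
(a)–(d): forbidden (parity, ΔL).
(a)–(e): forbidden (ΔL).
(b)–(c): forbidden (ΔL, ΔJ).
(b)–(d): forbidden (parity, ΔS, ΔJ).
(b)–(e): forbidden (ΔS, ΔL, ΔJ).
(c)–(d): forbidden (ΔS, ΔL, ΔJ).
(c)–(e): forbidden (parity, ΔS, ΔJ).
(d)–(e): forbidden (ΔL).
Allowed pairs: 0 of 10.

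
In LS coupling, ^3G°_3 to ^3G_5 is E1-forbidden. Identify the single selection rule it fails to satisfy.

Reading off the term symbols: S 1→1, L 4→4, J 3→5, parity odd→even.
Parity must change: odd → even — passes.
ΔS = 0: S: 1 → 1 — passes.
ΔL = 0, ±1 (not L=0↔0): L: 4 → 4, ΔL = +0 — passes.
ΔJ = 0, ±1 (not J=0↔0): J: 3 → 5, ΔJ = +2 — fails.

the ΔJ = 0, ±1 rule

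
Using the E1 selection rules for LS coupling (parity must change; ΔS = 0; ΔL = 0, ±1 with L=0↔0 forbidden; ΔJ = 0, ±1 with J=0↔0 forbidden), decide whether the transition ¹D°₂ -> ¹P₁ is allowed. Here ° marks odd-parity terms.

Initial level: S=0, L=2, J=2, parity odd. Final level: S=0, L=1, J=1, parity even.
Parity must change: odd → even — passes.
ΔS = 0: S: 0 → 0 — passes.
ΔL = 0, ±1 (not L=0↔0): L: 2 → 1, ΔL = -1 — passes.
ΔJ = 0, ±1 (not J=0↔0): J: 2 → 1, ΔJ = -1 — passes.
All four E1 rules are satisfied.

allowed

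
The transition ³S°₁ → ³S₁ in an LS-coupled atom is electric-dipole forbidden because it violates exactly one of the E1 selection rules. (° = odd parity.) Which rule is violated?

the L=0 ↔ L=0 exclusion

ΔL = 0, ±1 (not L=0↔0): L: 0 → 0, ΔL = +0 — fails.
ΔJ = 0, ±1 (not J=0↔0): J: 1 → 1, ΔJ = +0 — passes.
ΔS = 0: S: 1 → 1 — passes.
Parity must change: odd → even — passes.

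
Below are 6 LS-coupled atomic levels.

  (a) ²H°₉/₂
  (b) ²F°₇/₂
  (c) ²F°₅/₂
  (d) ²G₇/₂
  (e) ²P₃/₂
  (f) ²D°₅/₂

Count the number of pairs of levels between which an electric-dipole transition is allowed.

(a)–(b): forbidden (parity, ΔL).
(a)–(c): forbidden (parity, ΔL, ΔJ).
(a)–(d): allowed.
(a)–(e): forbidden (ΔL, ΔJ).
(a)–(f): forbidden (parity, ΔL, ΔJ).
(b)–(c): forbidden (parity).
(b)–(d): allowed.
(b)–(e): forbidden (ΔL, ΔJ).
(b)–(f): forbidden (parity).
(c)–(d): allowed.
(c)–(e): forbidden (ΔL).
(c)–(f): forbidden (parity).
(d)–(e): forbidden (parity, ΔL, ΔJ).
(d)–(f): forbidden (ΔL).
(e)–(f): allowed.
Allowed pairs: 4 of 15.

4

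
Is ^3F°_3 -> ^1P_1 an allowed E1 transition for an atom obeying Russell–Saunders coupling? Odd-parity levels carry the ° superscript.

forbidden

Parity must change: odd → even — satisfied.
ΔS = 0: S: 1 → 0 — violated.
ΔL = 0, ±1 (not L=0↔0): L: 3 → 1, ΔL = -2 — violated.
ΔJ = 0, ±1 (not J=0↔0): J: 3 → 1, ΔJ = -2 — violated.
Rule(s) violated: ΔS, ΔL, ΔJ.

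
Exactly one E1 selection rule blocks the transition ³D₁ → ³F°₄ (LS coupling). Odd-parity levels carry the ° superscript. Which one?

Parity must change: even → odd — ✓.
ΔS = 0: S: 1 → 1 — ✓.
ΔL = 0, ±1 (not L=0↔0): L: 2 → 3, ΔL = +1 — ✓.
ΔJ = 0, ±1 (not J=0↔0): J: 1 → 4, ΔJ = +3 — ✗.

the ΔJ = 0, ±1 rule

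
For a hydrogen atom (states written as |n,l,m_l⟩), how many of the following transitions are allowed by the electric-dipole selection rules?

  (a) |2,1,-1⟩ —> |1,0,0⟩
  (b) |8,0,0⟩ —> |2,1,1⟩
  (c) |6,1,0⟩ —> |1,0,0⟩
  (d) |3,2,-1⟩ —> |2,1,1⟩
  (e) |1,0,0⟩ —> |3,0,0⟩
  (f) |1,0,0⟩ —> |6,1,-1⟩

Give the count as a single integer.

(a) allowed
(b) allowed
(c) allowed
(d) forbidden — Δm_l = +2 (E1 requires Δm_l = 0, ±1)
(e) forbidden — Δl = +0 (E1 requires Δl = ±1)
(f) allowed
Total allowed: 4 of 6.

4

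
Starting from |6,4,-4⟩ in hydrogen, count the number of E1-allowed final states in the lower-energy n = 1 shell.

0

E1 requires l_f ∈ {3, 5}, but neither lies in [0, 0], so no final state is reachable.
Total: 0.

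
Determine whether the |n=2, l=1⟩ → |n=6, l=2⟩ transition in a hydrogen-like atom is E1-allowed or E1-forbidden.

allowed

Δl = 2 − 1 = +1; the E1 rule Δl = ±1 is ✓.
All E1 selection rules are satisfied.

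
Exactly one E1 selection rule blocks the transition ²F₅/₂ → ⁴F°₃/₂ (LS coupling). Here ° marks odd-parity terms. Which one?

the ΔS = 0 rule

Reading off the term symbols: S 1/2→3/2, L 3→3, J 5/2→3/2, parity even→odd.
ΔJ = 0, ±1 (not J=0↔0): J: 5/2 → 3/2, ΔJ = -1 — ok.
ΔS = 0: S: 1/2 → 3/2 — fails.
ΔL = 0, ±1 (not L=0↔0): L: 3 → 3, ΔL = +0 — ok.
Parity must change: even → odd — ok.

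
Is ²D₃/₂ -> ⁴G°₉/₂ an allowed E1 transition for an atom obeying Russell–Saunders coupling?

forbidden

Parity must change: even → odd — satisfied.
ΔS = 0: S: 1/2 → 3/2 — violated.
ΔL = 0, ±1 (not L=0↔0): L: 2 → 4, ΔL = +2 — violated.
ΔJ = 0, ±1 (not J=0↔0): J: 3/2 → 9/2, ΔJ = +3 — violated.
Rule(s) violated: ΔS, ΔL, ΔJ.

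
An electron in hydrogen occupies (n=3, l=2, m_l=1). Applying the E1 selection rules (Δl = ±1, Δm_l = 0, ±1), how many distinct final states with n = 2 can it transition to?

E1 requires Δl = ±1, so l_f ∈ {1, 3}; with 0 ≤ l_f ≤ n_f−1 = 1, the allowed l_f values are {1}.
For l_f = 1: m_f ∈ {m_i−1, m_i, m_i+1} ∩ [−1, 1] = {0, 1} → 2 states.
Total: 2.

2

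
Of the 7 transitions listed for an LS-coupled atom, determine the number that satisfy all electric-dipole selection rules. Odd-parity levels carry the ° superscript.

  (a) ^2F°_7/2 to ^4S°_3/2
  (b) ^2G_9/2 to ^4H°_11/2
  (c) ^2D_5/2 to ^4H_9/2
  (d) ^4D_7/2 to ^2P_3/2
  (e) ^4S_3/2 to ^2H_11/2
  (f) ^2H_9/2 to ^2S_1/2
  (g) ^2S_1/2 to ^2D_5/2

0

(a) forbidden (parity, ΔS, ΔL, ΔJ fail)
(b) forbidden (ΔS fails)
(c) forbidden (parity, ΔS, ΔL, ΔJ fail)
(d) forbidden (parity, ΔS, ΔJ fail)
(e) forbidden (parity, ΔS, ΔL, ΔJ fail)
(f) forbidden (parity, ΔL, ΔJ fail)
(g) forbidden (parity, ΔL, ΔJ fail)
Total allowed: 0 of 7.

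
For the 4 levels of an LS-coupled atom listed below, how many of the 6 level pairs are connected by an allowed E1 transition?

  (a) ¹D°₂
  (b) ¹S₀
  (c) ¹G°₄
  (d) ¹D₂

(a)–(b): forbidden (ΔL, ΔJ).
(a)–(c): forbidden (parity, ΔL, ΔJ).
(a)–(d): allowed.
(b)–(c): forbidden (ΔL, ΔJ).
(b)–(d): forbidden (parity, ΔL, ΔJ).
(c)–(d): forbidden (ΔL, ΔJ).
Allowed pairs: 1 of 6.

1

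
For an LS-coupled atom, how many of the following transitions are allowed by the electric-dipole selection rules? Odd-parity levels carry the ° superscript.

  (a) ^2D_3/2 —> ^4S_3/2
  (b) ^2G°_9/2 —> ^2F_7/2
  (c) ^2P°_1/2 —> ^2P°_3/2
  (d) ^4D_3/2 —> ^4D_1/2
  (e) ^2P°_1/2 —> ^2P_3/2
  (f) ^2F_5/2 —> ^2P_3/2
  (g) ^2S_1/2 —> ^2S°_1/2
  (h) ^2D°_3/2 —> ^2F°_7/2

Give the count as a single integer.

(a) forbidden (parity, ΔS, ΔL fail)
(b) allowed
(c) forbidden (parity fails)
(d) forbidden (parity fails)
(e) allowed
(f) forbidden (parity, ΔL fail)
(g) forbidden (ΔL fails)
(h) forbidden (parity, ΔJ fail)
Total allowed: 2 of 8.

2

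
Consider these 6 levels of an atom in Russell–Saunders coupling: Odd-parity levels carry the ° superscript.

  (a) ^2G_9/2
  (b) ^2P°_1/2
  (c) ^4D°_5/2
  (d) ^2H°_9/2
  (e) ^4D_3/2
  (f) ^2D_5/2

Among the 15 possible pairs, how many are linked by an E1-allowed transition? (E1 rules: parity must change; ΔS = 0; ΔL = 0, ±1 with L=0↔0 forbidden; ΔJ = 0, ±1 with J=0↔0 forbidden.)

(a)–(b): forbidden (ΔL, ΔJ).
(a)–(c): forbidden (ΔS, ΔL, ΔJ).
(a)–(d): allowed.
(a)–(e): forbidden (parity, ΔS, ΔL, ΔJ).
(a)–(f): forbidden (parity, ΔL, ΔJ).
(b)–(c): forbidden (parity, ΔS, ΔJ).
(b)–(d): forbidden (parity, ΔL, ΔJ).
(b)–(e): forbidden (ΔS).
(b)–(f): forbidden (ΔJ).
(c)–(d): forbidden (parity, ΔS, ΔL, ΔJ).
(c)–(e): allowed.
(c)–(f): forbidden (ΔS).
(d)–(e): forbidden (ΔS, ΔL, ΔJ).
(d)–(f): forbidden (ΔL, ΔJ).
(e)–(f): forbidden (parity, ΔS).
Allowed pairs: 2 of 15.

2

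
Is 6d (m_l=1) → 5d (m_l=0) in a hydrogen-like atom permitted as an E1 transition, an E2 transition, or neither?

Δl = 2 − 2 = +0; l_i + l_f = 4.
Δm_l = -1.
E1 (Δl = ±1, |Δm_l| ≤ 1): not satisfied.
E2 (Δl = 0,±2, l_i+l_f ≥ 2, |Δm_l| ≤ 2): satisfied.

E2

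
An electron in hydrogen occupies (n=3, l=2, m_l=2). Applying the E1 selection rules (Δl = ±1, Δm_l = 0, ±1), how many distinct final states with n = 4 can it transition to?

E1 requires Δl = ±1, so l_f ∈ {1, 3}; with 0 ≤ l_f ≤ n_f−1 = 3, the allowed l_f values are {1, 3}.
For l_f = 1: m_f ∈ {m_i−1, m_i, m_i+1} ∩ [−1, 1] = {1} → 1 state.
For l_f = 3: m_f ∈ {m_i−1, m_i, m_i+1} ∩ [−3, 3] = {1, 2, 3} → 3 states.
Total: 4.

4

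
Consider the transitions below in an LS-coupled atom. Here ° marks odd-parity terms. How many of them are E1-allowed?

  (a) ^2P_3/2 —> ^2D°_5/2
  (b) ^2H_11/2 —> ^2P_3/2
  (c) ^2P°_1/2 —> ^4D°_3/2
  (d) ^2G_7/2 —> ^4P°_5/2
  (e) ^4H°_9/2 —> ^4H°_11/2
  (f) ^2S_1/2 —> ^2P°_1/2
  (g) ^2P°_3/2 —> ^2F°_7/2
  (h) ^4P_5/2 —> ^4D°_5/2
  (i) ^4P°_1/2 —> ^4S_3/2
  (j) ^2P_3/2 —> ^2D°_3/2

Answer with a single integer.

5

(a) allowed
(b) forbidden (parity, ΔL, ΔJ fail)
(c) forbidden (parity, ΔS fail)
(d) forbidden (ΔS, ΔL fail)
(e) forbidden (parity fails)
(f) allowed
(g) forbidden (parity, ΔL, ΔJ fail)
(h) allowed
(i) allowed
(j) allowed
Total allowed: 5 of 10.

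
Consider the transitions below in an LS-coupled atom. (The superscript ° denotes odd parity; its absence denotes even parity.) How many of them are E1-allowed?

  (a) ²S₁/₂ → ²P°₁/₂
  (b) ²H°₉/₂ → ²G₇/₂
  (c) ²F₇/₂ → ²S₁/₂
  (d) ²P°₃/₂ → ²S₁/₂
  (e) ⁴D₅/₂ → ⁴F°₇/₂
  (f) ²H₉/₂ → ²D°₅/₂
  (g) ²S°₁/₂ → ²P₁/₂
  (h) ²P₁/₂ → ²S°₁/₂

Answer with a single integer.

6

(a) allowed
(b) allowed
(c) forbidden (parity, ΔL, ΔJ fail)
(d) allowed
(e) allowed
(f) forbidden (ΔL, ΔJ fail)
(g) allowed
(h) allowed
Total allowed: 6 of 8.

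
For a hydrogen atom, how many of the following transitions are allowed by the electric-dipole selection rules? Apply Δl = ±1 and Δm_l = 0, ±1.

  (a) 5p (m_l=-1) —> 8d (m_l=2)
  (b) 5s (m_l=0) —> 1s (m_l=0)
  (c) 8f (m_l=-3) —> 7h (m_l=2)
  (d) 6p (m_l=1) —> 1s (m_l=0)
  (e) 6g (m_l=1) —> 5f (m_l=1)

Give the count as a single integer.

(a) forbidden — Δm_l = +3 (E1 requires Δm_l = 0, ±1)
(b) forbidden — Δl = +0 (E1 requires Δl = ±1)
(c) forbidden — Δl = +2 (E1 requires Δl = ±1); Δm_l = +5 (E1 requires Δm_l = 0, ±1)
(d) allowed
(e) allowed
Total allowed: 2 of 5.

2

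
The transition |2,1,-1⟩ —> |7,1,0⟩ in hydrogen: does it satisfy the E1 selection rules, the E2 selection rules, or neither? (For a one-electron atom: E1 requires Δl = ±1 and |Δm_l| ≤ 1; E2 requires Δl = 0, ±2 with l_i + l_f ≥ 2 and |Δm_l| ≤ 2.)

E2

Δl = 1 − 1 = +0; l_i + l_f = 2.
Δm_l = +1.
E1 (Δl = ±1, |Δm_l| ≤ 1): not satisfied.
E2 (Δl = 0,±2, l_i+l_f ≥ 2, |Δm_l| ≤ 2): satisfied.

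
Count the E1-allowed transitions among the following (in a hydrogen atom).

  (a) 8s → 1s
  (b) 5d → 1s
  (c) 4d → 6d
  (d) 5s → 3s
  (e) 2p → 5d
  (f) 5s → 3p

(a) forbidden — Δl = +0 (E1 requires Δl = ±1)
(b) forbidden — Δl = -2 (E1 requires Δl = ±1)
(c) forbidden — Δl = +0 (E1 requires Δl = ±1)
(d) forbidden — Δl = +0 (E1 requires Δl = ±1)
(e) allowed
(f) allowed
Total allowed: 2 of 6.

2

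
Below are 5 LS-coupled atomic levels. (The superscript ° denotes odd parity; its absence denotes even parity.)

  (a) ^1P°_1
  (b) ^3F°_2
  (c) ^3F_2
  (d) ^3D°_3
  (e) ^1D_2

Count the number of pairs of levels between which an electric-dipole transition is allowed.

(a)–(b): forbidden (parity, ΔS, ΔL).
(a)–(c): forbidden (ΔS, ΔL).
(a)–(d): forbidden (parity, ΔS, ΔJ).
(a)–(e): allowed.
(b)–(c): allowed.
(b)–(d): forbidden (parity).
(b)–(e): forbidden (ΔS).
(c)–(d): allowed.
(c)–(e): forbidden (parity, ΔS).
(d)–(e): forbidden (ΔS).
Allowed pairs: 3 of 10.

3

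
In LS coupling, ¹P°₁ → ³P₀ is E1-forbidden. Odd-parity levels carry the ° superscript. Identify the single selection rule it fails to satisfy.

Initial level: S=0, L=1, J=1, parity odd. Final level: S=1, L=1, J=0, parity even.
Parity must change: odd → even — satisfied.
ΔS = 0: S: 0 → 1 — violated.
ΔL = 0, ±1 (not L=0↔0): L: 1 → 1, ΔL = +0 — satisfied.
ΔJ = 0, ±1 (not J=0↔0): J: 1 → 0, ΔJ = -1 — satisfied.

the ΔS = 0 rule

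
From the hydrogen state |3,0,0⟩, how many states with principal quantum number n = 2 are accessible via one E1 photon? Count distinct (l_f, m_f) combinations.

3

E1 requires Δl = ±1, so l_f ∈ {-1, 1}; with 0 ≤ l_f ≤ n_f−1 = 1, the allowed l_f values are {1}.
For l_f = 1: m_f ∈ {m_i−1, m_i, m_i+1} ∩ [−1, 1] = {-1, 0, 1} → 3 states.
Total: 3.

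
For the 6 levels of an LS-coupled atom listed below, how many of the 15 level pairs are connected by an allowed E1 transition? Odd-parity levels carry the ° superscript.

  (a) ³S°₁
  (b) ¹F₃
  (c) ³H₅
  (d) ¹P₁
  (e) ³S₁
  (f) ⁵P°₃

0

(a)–(b): forbidden (ΔS, ΔL, ΔJ).
(a)–(c): forbidden (ΔL, ΔJ).
(a)–(d): forbidden (ΔS).
(a)–(e): forbidden (ΔL).
(a)–(f): forbidden (parity, ΔS, ΔJ).
(b)–(c): forbidden (parity, ΔS, ΔL, ΔJ).
(b)–(d): forbidden (parity, ΔL, ΔJ).
(b)–(e): forbidden (parity, ΔS, ΔL, ΔJ).
(b)–(f): forbidden (ΔS, ΔL).
(c)–(d): forbidden (parity, ΔS, ΔL, ΔJ).
(c)–(e): forbidden (parity, ΔL, ΔJ).
(c)–(f): forbidden (ΔS, ΔL, ΔJ).
(d)–(e): forbidden (parity, ΔS).
(d)–(f): forbidden (ΔS, ΔJ).
(e)–(f): forbidden (ΔS, ΔJ).
Allowed pairs: 0 of 15.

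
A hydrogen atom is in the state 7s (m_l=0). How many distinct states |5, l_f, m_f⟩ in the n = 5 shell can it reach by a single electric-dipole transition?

3

E1 requires Δl = ±1, so l_f ∈ {-1, 1}; with 0 ≤ l_f ≤ n_f−1 = 4, the allowed l_f values are {1}.
For l_f = 1: m_f ∈ {m_i−1, m_i, m_i+1} ∩ [−1, 1] = {-1, 0, 1} → 3 states.
Total: 3.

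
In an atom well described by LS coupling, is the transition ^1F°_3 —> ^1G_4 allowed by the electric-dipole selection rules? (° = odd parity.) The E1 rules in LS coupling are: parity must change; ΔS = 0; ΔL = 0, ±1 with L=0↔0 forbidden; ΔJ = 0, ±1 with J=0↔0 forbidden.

ΔL = 0, ±1 (not L=0↔0): L: 3 → 4, ΔL = +1 — passes.
Parity must change: odd → even — passes.
ΔJ = 0, ±1 (not J=0↔0): J: 3 → 4, ΔJ = +1 — passes.
ΔS = 0: S: 0 → 0 — passes.
All four E1 rules are satisfied.

allowed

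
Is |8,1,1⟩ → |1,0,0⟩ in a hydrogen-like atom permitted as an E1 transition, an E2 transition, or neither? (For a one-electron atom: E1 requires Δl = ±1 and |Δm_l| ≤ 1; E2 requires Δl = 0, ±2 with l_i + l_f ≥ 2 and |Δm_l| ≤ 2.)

Δl = 0 − 1 = -1; l_i + l_f = 1.
Δm_l = -1.
E1 (Δl = ±1, |Δm_l| ≤ 1): satisfied.
E2 (Δl = 0,±2, l_i+l_f ≥ 2, |Δm_l| ≤ 2): not satisfied.

E1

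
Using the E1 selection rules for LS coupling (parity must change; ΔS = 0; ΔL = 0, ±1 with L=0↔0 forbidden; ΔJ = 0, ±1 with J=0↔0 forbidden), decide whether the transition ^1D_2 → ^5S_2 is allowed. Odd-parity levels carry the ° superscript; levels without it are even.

forbidden

Initial level: S=0, L=2, J=2, parity even. Final level: S=2, L=0, J=2, parity even.
Parity must change: even → even — ✗.
ΔS = 0: S: 0 → 2 — ✗.
ΔL = 0, ±1 (not L=0↔0): L: 2 → 0, ΔL = -2 — ✗.
ΔJ = 0, ±1 (not J=0↔0): J: 2 → 2, ΔJ = +0 — ✓.
Rule(s) violated: parity, ΔS, ΔL.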